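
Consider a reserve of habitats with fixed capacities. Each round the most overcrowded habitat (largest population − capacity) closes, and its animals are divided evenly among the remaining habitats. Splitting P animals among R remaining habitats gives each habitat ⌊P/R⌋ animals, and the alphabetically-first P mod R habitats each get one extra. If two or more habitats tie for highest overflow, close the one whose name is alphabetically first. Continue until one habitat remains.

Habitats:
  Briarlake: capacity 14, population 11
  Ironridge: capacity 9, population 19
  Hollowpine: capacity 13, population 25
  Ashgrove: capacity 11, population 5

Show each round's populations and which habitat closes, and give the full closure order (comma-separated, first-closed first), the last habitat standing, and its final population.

Round 1: Ashgrove=5 Briarlake=11 Hollowpine=25 Ironridge=19 → close Hollowpine (overflow 12)
  25÷3 = 8 each, +1 to first 1
Round 2: Ashgrove=14 Briarlake=19 Ironridge=27 → close Ironridge (overflow 18)
  27÷2 = 13 each, +1 to first 1
Round 3: Ashgrove=28 Briarlake=32 → close Briarlake (overflow 18)
  32÷1 = 32 each, +1 to first 0

Closure order: Hollowpine, Ironridge, Briarlake
Last habitat: Ashgrove with 60 animals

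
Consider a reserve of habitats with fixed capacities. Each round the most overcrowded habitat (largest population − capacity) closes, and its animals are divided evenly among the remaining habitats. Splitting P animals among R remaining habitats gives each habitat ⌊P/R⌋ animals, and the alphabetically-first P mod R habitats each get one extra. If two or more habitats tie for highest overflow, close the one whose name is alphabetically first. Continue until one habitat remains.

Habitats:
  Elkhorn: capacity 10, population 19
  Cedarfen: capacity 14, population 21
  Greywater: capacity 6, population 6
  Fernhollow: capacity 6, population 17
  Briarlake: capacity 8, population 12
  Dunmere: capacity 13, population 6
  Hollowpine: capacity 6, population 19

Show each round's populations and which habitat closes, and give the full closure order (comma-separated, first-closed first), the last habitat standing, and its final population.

Closure order: Hollowpine, Fernhollow, Elkhorn, Cedarfen, Briarlake, Greywater
Last habitat: Dunmere with 100 animals

Round 1: Briarlake=12 Cedarfen=21 Dunmere=6 Elkhorn=19 Fernhollow=17 Greywater=6 Hollowpine=19 → close Hollowpine (overflow 13)
  19÷6 = 3 each, +1 to first 1
Round 2: Briarlake=16 Cedarfen=24 Dunmere=9 Elkhorn=22 Fernhollow=20 Greywater=9 → close Fernhollow (overflow 14)
  20÷5 = 4 each, +1 to first 0
Round 3: Briarlake=20 Cedarfen=28 Dunmere=13 Elkhorn=26 Greywater=13 → close Elkhorn (overflow 16)
  26÷4 = 6 each, +1 to first 2
Round 4: Briarlake=27 Cedarfen=35 Dunmere=19 Greywater=19 → close Cedarfen (overflow 21)
  35÷3 = 11 each, +1 to first 2
Round 5: Briarlake=39 Dunmere=31 Greywater=30 → close Briarlake (overflow 31)
  39÷2 = 19 each, +1 to first 1
Round 6: Dunmere=51 Greywater=49 → close Greywater (overflow 43)
  49÷1 = 49 each, +1 to first 0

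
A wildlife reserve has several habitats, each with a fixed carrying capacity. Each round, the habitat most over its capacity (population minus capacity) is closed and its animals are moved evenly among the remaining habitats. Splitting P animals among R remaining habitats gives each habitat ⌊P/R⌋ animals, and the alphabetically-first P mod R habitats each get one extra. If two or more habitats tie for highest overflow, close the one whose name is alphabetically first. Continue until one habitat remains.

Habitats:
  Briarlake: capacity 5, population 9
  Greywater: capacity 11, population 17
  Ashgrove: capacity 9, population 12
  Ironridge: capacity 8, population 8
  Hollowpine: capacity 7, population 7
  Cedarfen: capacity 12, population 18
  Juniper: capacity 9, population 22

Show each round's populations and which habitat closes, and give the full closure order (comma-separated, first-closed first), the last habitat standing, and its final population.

Closure order: Juniper, Cedarfen, Greywater, Ashgrove, Briarlake, Hollowpine
Last habitat: Ironridge with 93 animals

Round 1: Ashgrove=12 Briarlake=9 Cedarfen=18 Greywater=17 Hollowpine=7 Ironridge=8 Juniper=22 → close Juniper (overflow 13)
  22÷6 = 3 each, +1 to first 4
Round 2: Ashgrove=16 Briarlake=13 Cedarfen=22 Greywater=21 Hollowpine=10 Ironridge=11 → close Cedarfen (overflow 10)
  22÷5 = 4 each, +1 to first 2
Round 3: Ashgrove=21 Briarlake=18 Greywater=25 Hollowpine=14 Ironridge=15 → close Greywater (overflow 14)
  25÷4 = 6 each, +1 to first 1
Round 4: Ashgrove=28 Briarlake=24 Hollowpine=20 Ironridge=21 → close Ashgrove (overflow 19)
  28÷3 = 9 each, +1 to first 1
Round 5: Briarlake=34 Hollowpine=29 Ironridge=30 → close Briarlake (overflow 29)
  34÷2 = 17 each, +1 to first 0
Round 6: Hollowpine=46 Ironridge=47 → close Hollowpine (overflow 39)
  46÷1 = 46 each, +1 to first 0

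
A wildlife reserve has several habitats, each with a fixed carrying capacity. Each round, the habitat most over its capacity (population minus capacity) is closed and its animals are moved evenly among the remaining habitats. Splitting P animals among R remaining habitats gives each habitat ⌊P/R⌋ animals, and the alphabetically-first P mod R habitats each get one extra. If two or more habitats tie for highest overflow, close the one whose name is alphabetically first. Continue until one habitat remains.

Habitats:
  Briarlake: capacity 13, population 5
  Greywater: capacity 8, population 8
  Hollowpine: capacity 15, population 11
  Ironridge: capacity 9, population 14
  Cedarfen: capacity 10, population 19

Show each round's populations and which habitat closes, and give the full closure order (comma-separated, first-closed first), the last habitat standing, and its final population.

Round 1: Briarlake=5 Cedarfen=19 Greywater=8 Hollowpine=11 Ironridge=14 → close Cedarfen (overflow 9)
  19÷4 = 4 each, +1 to first 3
Round 2: Briarlake=10 Greywater=13 Hollowpine=16 Ironridge=18 → close Ironridge (overflow 9)
  18÷3 = 6 each, +1 to first 0
Round 3: Briarlake=16 Greywater=19 Hollowpine=22 → close Greywater (overflow 11)
  19÷2 = 9 each, +1 to first 1
Round 4: Briarlake=26 Hollowpine=31 → close Hollowpine (overflow 16)
  31÷1 = 31 each, +1 to first 0

Closure order: Cedarfen, Ironridge, Greywater, Hollowpine
Last habitat: Briarlake with 57 animals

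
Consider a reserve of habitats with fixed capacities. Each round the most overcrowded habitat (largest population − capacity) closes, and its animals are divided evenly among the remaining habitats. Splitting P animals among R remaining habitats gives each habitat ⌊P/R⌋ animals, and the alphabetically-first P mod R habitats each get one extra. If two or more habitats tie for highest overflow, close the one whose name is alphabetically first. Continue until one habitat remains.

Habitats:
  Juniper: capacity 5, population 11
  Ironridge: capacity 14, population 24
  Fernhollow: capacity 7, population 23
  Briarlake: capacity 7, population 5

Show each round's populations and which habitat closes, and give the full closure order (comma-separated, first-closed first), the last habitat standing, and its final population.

Closure order: Fernhollow, Ironridge, Juniper
Last habitat: Briarlake with 63 animals

Round 1: Briarlake=5 Fernhollow=23 Ironridge=24 Juniper=11 → close Fernhollow (overflow 16)
  23÷3 = 7 each, +1 to first 2
Round 2: Briarlake=13 Ironridge=32 Juniper=18 → close Ironridge (overflow 18)
  32÷2 = 16 each, +1 to first 0
Round 3: Briarlake=29 Juniper=34 → close Juniper (overflow 29)
  34÷1 = 34 each, +1 to first 0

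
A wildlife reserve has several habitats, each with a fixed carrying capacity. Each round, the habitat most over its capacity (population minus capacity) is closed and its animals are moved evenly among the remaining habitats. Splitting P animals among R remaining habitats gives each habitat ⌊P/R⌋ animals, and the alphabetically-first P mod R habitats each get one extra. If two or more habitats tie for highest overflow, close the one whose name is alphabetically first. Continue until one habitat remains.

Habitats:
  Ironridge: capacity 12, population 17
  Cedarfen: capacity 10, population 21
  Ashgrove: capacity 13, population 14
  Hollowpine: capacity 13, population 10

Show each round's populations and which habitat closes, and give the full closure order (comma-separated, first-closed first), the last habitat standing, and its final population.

Round 1: Ashgrove=14 Cedarfen=21 Hollowpine=10 Ironridge=17 → close Cedarfen (overflow 11)
  21÷3 = 7 each, +1 to first 0
Round 2: Ashgrove=21 Hollowpine=17 Ironridge=24 → close Ironridge (overflow 12)
  24÷2 = 12 each, +1 to first 0
Round 3: Ashgrove=33 Hollowpine=29 → close Ashgrove (overflow 20)
  33÷1 = 33 each, +1 to first 0

Closure order: Cedarfen, Ironridge, Ashgrove
Last habitat: Hollowpine with 62 animals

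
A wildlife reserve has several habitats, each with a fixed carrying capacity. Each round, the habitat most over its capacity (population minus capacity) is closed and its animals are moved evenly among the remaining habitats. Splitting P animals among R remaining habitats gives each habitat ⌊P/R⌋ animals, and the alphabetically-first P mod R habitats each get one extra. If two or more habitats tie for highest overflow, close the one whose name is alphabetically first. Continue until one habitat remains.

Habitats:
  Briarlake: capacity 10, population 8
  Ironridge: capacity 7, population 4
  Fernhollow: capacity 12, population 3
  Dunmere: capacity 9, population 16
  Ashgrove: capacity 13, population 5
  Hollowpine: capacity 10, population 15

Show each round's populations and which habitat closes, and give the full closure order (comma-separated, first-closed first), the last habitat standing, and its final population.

Closure order: Dunmere, Hollowpine, Briarlake, Ironridge, Ashgrove
Last habitat: Fernhollow with 51 animals

Round 1: Ashgrove=5 Briarlake=8 Dunmere=16 Fernhollow=3 Hollowpine=15 Ironridge=4 → close Dunmere (overflow 7)
  16÷5 = 3 each, +1 to first 1
Round 2: Ashgrove=9 Briarlake=11 Fernhollow=6 Hollowpine=18 Ironridge=7 → close Hollowpine (overflow 8)
  18÷4 = 4 each, +1 to first 2
Round 3: Ashgrove=14 Briarlake=16 Fernhollow=10 Ironridge=11 → close Briarlake (overflow 6)
  16÷3 = 5 each, +1 to first 1
Round 4: Ashgrove=20 Fernhollow=15 Ironridge=16 → close Ironridge (overflow 9)
  16÷2 = 8 each, +1 to first 0
Round 5: Ashgrove=28 Fernhollow=23 → close Ashgrove (overflow 15)
  28÷1 = 28 each, +1 to first 0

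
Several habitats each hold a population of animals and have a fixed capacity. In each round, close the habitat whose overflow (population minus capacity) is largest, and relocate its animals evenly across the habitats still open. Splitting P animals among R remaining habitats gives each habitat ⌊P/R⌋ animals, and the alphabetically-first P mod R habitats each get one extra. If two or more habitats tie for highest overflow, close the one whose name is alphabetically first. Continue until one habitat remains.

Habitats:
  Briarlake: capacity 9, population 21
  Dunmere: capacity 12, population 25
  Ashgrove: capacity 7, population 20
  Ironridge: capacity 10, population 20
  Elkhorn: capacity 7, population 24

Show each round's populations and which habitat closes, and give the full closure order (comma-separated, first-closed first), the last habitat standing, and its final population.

Closure order: Elkhorn, Ashgrove, Dunmere, Briarlake
Last habitat: Ironridge with 110 animals

Round 1: Ashgrove=20 Briarlake=21 Dunmere=25 Elkhorn=24 Ironridge=20 → close Elkhorn (overflow 17)
  24÷4 = 6 each, +1 to first 0
Round 2: Ashgrove=26 Briarlake=27 Dunmere=31 Ironridge=26 → close Ashgrove (overflow 19)
  26÷3 = 8 each, +1 to first 2
Round 3: Briarlake=36 Dunmere=40 Ironridge=34 → close Dunmere (overflow 28)
  40÷2 = 20 each, +1 to first 0
Round 4: Briarlake=56 Ironridge=54 → close Briarlake (overflow 47)
  56÷1 = 56 each, +1 to first 0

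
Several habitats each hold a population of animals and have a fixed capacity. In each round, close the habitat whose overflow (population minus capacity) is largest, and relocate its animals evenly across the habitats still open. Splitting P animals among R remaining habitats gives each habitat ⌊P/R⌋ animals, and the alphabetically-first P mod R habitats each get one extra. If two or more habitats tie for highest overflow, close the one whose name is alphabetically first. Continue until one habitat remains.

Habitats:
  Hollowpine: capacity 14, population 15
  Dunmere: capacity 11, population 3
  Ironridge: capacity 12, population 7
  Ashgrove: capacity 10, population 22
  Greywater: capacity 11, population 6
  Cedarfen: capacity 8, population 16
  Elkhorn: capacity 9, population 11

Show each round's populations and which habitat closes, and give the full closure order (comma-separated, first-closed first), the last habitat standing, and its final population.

Closure order: Ashgrove, Cedarfen, Elkhorn, Hollowpine, Greywater, Ironridge
Last habitat: Dunmere with 80 animals

Round 1: Ashgrove=22 Cedarfen=16 Dunmere=3 Elkhorn=11 Greywater=6 Hollowpine=15 Ironridge=7 → close Ashgrove (overflow 12)
  22÷6 = 3 each, +1 to first 4
Round 2: Cedarfen=20 Dunmere=7 Elkhorn=15 Greywater=10 Hollowpine=18 Ironridge=10 → close Cedarfen (overflow 12)
  20÷5 = 4 each, +1 to first 0
Round 3: Dunmere=11 Elkhorn=19 Greywater=14 Hollowpine=22 Ironridge=14 → close Elkhorn (overflow 10)
  19÷4 = 4 each, +1 to first 3
Round 4: Dunmere=16 Greywater=19 Hollowpine=27 Ironridge=18 → close Hollowpine (overflow 13)
  27÷3 = 9 each, +1 to first 0
Round 5: Dunmere=25 Greywater=28 Ironridge=27 → close Greywater (overflow 17)
  28÷2 = 14 each, +1 to first 0
Round 6: Dunmere=39 Ironridge=41 → close Ironridge (overflow 29)
  41÷1 = 41 each, +1 to first 0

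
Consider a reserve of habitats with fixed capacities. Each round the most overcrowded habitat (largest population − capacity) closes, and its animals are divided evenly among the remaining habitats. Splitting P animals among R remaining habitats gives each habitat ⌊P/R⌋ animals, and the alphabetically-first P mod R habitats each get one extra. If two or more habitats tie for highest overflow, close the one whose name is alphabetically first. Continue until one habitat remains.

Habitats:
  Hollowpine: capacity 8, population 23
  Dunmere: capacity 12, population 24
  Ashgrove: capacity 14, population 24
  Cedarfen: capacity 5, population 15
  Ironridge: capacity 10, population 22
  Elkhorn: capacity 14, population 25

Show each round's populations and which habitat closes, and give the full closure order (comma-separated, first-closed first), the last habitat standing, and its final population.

Closure order: Hollowpine, Dunmere, Ashgrove, Cedarfen, Ironridge
Last habitat: Elkhorn with 133 animals

Round 1: Ashgrove=24 Cedarfen=15 Dunmere=24 Elkhorn=25 Hollowpine=23 Ironridge=22 → close Hollowpine (overflow 15)
  23÷5 = 4 each, +1 to first 3
Round 2: Ashgrove=29 Cedarfen=20 Dunmere=29 Elkhorn=29 Ironridge=26 → close Dunmere (overflow 17)
  29÷4 = 7 each, +1 to first 1
Round 3: Ashgrove=37 Cedarfen=27 Elkhorn=36 Ironridge=33 → close Ashgrove (overflow 23)
  37÷3 = 12 each, +1 to first 1
Round 4: Cedarfen=40 Elkhorn=48 Ironridge=45 → close Cedarfen (overflow 35)
  40÷2 = 20 each, +1 to first 0
Round 5: Elkhorn=68 Ironridge=65 → close Ironridge (overflow 55)
  65÷1 = 65 each, +1 to first 0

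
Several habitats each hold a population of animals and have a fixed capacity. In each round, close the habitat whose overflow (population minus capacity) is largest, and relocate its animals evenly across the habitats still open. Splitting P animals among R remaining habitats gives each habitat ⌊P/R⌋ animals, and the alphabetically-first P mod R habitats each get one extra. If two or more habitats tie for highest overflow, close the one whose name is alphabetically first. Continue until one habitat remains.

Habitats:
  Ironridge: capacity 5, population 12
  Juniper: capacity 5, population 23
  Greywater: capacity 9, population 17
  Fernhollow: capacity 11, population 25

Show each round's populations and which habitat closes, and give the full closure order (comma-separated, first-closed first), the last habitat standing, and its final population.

Closure order: Juniper, Fernhollow, Greywater
Last habitat: Ironridge with 77 animals

Round 1: Fernhollow=25 Greywater=17 Ironridge=12 Juniper=23 → close Juniper (overflow 18)
  23÷3 = 7 each, +1 to first 2
Round 2: Fernhollow=33 Greywater=25 Ironridge=19 → close Fernhollow (overflow 22)
  33÷2 = 16 each, +1 to first 1
Round 3: Greywater=42 Ironridge=35 → close Greywater (overflow 33)
  42÷1 = 42 each, +1 to first 0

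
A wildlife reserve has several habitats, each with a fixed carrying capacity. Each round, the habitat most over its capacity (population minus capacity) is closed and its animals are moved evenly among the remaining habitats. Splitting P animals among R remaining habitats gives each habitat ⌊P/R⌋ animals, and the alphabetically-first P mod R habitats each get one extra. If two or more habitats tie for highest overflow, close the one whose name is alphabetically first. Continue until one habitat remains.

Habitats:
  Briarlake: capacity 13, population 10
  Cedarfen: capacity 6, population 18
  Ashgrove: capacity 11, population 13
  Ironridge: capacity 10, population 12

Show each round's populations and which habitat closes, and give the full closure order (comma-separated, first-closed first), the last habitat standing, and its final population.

Closure order: Cedarfen, Ashgrove, Ironridge
Last habitat: Briarlake with 53 animals

Round 1: Ashgrove=13 Briarlake=10 Cedarfen=18 Ironridge=12 → close Cedarfen (overflow 12)
  18÷3 = 6 each, +1 to first 0
Round 2: Ashgrove=19 Briarlake=16 Ironridge=18 → close Ashgrove (overflow 8)
  19÷2 = 9 each, +1 to first 1
Round 3: Briarlake=26 Ironridge=27 → close Ironridge (overflow 17)
  27÷1 = 27 each, +1 to first 0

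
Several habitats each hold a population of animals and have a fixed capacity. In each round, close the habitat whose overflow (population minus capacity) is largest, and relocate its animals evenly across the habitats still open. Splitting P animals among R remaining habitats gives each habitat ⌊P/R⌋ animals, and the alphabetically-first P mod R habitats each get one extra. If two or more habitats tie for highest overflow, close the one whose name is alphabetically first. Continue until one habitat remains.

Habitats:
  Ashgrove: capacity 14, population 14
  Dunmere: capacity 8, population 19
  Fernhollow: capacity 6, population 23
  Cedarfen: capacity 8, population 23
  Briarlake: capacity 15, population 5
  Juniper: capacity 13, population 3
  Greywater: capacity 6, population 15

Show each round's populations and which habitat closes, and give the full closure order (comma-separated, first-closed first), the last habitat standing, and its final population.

Round 1: Ashgrove=14 Briarlake=5 Cedarfen=23 Dunmere=19 Fernhollow=23 Greywater=15 Juniper=3 → close Fernhollow (overflow 17)
  23÷6 = 3 each, +1 to first 5
Round 2: Ashgrove=18 Briarlake=9 Cedarfen=27 Dunmere=23 Greywater=19 Juniper=6 → close Cedarfen (overflow 19)
  27÷5 = 5 each, +1 to first 2
Round 3: Ashgrove=24 Briarlake=15 Dunmere=28 Greywater=24 Juniper=11 → close Dunmere (overflow 20)
  28÷4 = 7 each, +1 to first 0
Round 4: Ashgrove=31 Briarlake=22 Greywater=31 Juniper=18 → close Greywater (overflow 25)
  31÷3 = 10 each, +1 to first 1
Round 5: Ashgrove=42 Briarlake=32 Juniper=28 → close Ashgrove (overflow 28)
  42÷2 = 21 each, +1 to first 0
Round 6: Briarlake=53 Juniper=49 → close Briarlake (overflow 38)
  53÷1 = 53 each, +1 to first 0

Closure order: Fernhollow, Cedarfen, Dunmere, Greywater, Ashgrove, Briarlake
Last habitat: Juniper with 102 animals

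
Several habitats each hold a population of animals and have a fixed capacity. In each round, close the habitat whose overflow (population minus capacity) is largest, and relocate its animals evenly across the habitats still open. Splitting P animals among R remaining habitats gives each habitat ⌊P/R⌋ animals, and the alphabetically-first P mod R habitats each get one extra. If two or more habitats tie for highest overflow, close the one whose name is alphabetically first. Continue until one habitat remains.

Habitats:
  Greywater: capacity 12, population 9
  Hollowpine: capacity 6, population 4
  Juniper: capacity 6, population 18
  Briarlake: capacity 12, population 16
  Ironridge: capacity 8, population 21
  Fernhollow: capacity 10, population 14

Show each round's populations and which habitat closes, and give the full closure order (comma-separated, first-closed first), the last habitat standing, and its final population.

Closure order: Ironridge, Juniper, Briarlake, Fernhollow, Greywater
Last habitat: Hollowpine with 82 animals

Round 1: Briarlake=16 Fernhollow=14 Greywater=9 Hollowpine=4 Ironridge=21 Juniper=18 → close Ironridge (overflow 13)
  21÷5 = 4 each, +1 to first 1
Round 2: Briarlake=21 Fernhollow=18 Greywater=13 Hollowpine=8 Juniper=22 → close Juniper (overflow 16)
  22÷4 = 5 each, +1 to first 2
Round 3: Briarlake=27 Fernhollow=24 Greywater=18 Hollowpine=13 → close Briarlake (overflow 15)
  27÷3 = 9 each, +1 to first 0
Round 4: Fernhollow=33 Greywater=27 Hollowpine=22 → close Fernhollow (overflow 23)
  33÷2 = 16 each, +1 to first 1
Round 5: Greywater=44 Hollowpine=38 → close Greywater (overflow 32)
  44÷1 = 44 each, +1 to first 0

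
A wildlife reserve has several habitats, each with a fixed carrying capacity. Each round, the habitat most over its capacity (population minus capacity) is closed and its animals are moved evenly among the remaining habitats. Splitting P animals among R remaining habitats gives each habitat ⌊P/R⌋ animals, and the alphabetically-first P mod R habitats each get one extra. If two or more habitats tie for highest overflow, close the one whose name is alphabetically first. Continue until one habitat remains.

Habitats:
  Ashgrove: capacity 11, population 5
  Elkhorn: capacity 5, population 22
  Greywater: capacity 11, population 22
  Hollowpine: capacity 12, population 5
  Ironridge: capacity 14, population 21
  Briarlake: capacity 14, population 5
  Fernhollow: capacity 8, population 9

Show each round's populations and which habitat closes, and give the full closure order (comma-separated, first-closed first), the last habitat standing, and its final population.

Closure order: Elkhorn, Greywater, Ironridge, Fernhollow, Ashgrove, Hollowpine
Last habitat: Briarlake with 89 animals

Round 1: Ashgrove=5 Briarlake=5 Elkhorn=22 Fernhollow=9 Greywater=22 Hollowpine=5 Ironridge=21 → close Elkhorn (overflow 17)
  22÷6 = 3 each, +1 to first 4
Round 2: Ashgrove=9 Briarlake=9 Fernhollow=13 Greywater=26 Hollowpine=8 Ironridge=24 → close Greywater (overflow 15)
  26÷5 = 5 each, +1 to first 1
Round 3: Ashgrove=15 Briarlake=14 Fernhollow=18 Hollowpine=13 Ironridge=29 → close Ironridge (overflow 15)
  29÷4 = 7 each, +1 to first 1
Round 4: Ashgrove=23 Briarlake=21 Fernhollow=25 Hollowpine=20 → close Fernhollow (overflow 17)
  25÷3 = 8 each, +1 to first 1
Round 5: Ashgrove=32 Briarlake=29 Hollowpine=28 → close Ashgrove (overflow 21)
  32÷2 = 16 each, +1 to first 0
Round 6: Briarlake=45 Hollowpine=44 → close Hollowpine (overflow 32)
  44÷1 = 44 each, +1 to first 0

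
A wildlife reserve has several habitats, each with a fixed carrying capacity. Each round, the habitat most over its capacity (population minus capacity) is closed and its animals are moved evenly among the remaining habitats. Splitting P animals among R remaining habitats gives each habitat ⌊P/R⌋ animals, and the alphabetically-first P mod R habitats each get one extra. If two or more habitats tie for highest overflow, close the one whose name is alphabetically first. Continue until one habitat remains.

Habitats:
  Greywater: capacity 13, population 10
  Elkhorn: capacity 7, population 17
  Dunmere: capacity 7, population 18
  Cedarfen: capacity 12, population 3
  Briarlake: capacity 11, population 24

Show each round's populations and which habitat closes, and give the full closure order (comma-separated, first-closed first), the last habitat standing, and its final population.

Closure order: Briarlake, Dunmere, Elkhorn, Greywater
Last habitat: Cedarfen with 72 animals

Round 1: Briarlake=24 Cedarfen=3 Dunmere=18 Elkhorn=17 Greywater=10 → close Briarlake (overflow 13)
  24÷4 = 6 each, +1 to first 0
Round 2: Cedarfen=9 Dunmere=24 Elkhorn=23 Greywater=16 → close Dunmere (overflow 17)
  24÷3 = 8 each, +1 to first 0
Round 3: Cedarfen=17 Elkhorn=31 Greywater=24 → close Elkhorn (overflow 24)
  31÷2 = 15 each, +1 to first 1
Round 4: Cedarfen=33 Greywater=39 → close Greywater (overflow 26)
  39÷1 = 39 each, +1 to first 0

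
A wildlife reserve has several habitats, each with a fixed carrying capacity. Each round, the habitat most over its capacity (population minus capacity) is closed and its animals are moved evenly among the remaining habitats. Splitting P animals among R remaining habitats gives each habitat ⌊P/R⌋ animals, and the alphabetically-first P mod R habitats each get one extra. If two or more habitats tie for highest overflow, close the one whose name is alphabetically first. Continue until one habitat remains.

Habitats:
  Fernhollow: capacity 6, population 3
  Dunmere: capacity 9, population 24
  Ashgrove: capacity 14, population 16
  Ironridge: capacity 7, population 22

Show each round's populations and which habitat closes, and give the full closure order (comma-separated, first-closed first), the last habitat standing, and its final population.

Closure order: Dunmere, Ironridge, Ashgrove
Last habitat: Fernhollow with 65 animals

Round 1: Ashgrove=16 Dunmere=24 Fernhollow=3 Ironridge=22 → close Dunmere (overflow 15)
  24÷3 = 8 each, +1 to first 0
Round 2: Ashgrove=24 Fernhollow=11 Ironridge=30 → close Ironridge (overflow 23)
  30÷2 = 15 each, +1 to first 0
Round 3: Ashgrove=39 Fernhollow=26 → close Ashgrove (overflow 25)
  39÷1 = 39 each, +1 to first 0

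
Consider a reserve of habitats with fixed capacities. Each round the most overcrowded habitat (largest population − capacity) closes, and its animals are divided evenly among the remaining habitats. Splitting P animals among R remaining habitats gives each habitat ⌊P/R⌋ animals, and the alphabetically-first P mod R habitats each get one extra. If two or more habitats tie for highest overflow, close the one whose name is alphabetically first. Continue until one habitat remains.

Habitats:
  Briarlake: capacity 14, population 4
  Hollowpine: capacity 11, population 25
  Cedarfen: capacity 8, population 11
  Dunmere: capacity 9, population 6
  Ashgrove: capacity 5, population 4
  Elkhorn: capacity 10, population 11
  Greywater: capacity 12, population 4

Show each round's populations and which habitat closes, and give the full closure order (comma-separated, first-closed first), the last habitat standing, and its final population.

Round 1: Ashgrove=4 Briarlake=4 Cedarfen=11 Dunmere=6 Elkhorn=11 Greywater=4 Hollowpine=25 → close Hollowpine (overflow 14)
  25÷6 = 4 each, +1 to first 1
Round 2: Ashgrove=9 Briarlake=8 Cedarfen=15 Dunmere=10 Elkhorn=15 Greywater=8 → close Cedarfen (overflow 7)
  15÷5 = 3 each, +1 to first 0
Round 3: Ashgrove=12 Briarlake=11 Dunmere=13 Elkhorn=18 Greywater=11 → close Elkhorn (overflow 8)
  18÷4 = 4 each, +1 to first 2
Round 4: Ashgrove=17 Briarlake=16 Dunmere=17 Greywater=15 → close Ashgrove (overflow 12)
  17÷3 = 5 each, +1 to first 2
Round 5: Briarlake=22 Dunmere=23 Greywater=20 → close Dunmere (overflow 14)
  23÷2 = 11 each, +1 to first 1
Round 6: Briarlake=34 Greywater=31 → close Briarlake (overflow 20)
  34÷1 = 34 each, +1 to first 0

Closure order: Hollowpine, Cedarfen, Elkhorn, Ashgrove, Dunmere, Briarlake
Last habitat: Greywater with 65 animals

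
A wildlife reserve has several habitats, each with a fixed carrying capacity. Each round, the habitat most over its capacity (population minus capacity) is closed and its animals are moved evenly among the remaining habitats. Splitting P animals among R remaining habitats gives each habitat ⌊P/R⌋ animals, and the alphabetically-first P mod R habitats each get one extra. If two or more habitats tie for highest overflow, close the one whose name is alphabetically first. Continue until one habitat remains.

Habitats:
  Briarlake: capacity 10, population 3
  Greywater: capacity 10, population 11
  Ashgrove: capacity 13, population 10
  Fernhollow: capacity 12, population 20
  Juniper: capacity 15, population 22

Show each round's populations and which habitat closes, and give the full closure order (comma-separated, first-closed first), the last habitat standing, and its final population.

Closure order: Fernhollow, Juniper, Greywater, Ashgrove
Last habitat: Briarlake with 66 animals

Round 1: Ashgrove=10 Briarlake=3 Fernhollow=20 Greywater=11 Juniper=22 → close Fernhollow (overflow 8)
  20÷4 = 5 each, +1 to first 0
Round 2: Ashgrove=15 Briarlake=8 Greywater=16 Juniper=27 → close Juniper (overflow 12)
  27÷3 = 9 each, +1 to first 0
Round 3: Ashgrove=24 Briarlake=17 Greywater=25 → close Greywater (overflow 15)
  25÷2 = 12 each, +1 to first 1
Round 4: Ashgrove=37 Briarlake=29 → close Ashgrove (overflow 24)
  37÷1 = 37 each, +1 to first 0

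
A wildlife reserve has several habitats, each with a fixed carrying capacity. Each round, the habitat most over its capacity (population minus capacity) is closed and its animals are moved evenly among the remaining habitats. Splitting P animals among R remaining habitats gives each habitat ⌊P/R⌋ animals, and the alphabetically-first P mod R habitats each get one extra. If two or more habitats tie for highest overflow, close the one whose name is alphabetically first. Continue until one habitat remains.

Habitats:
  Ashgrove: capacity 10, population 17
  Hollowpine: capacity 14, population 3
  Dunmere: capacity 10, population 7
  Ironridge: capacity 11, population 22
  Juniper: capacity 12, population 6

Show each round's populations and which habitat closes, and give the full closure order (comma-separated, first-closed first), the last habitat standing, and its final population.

Closure order: Ironridge, Ashgrove, Dunmere, Juniper
Last habitat: Hollowpine with 55 animals

Round 1: Ashgrove=17 Dunmere=7 Hollowpine=3 Ironridge=22 Juniper=6 → close Ironridge (overflow 11)
  22÷4 = 5 each, +1 to first 2
Round 2: Ashgrove=23 Dunmere=13 Hollowpine=8 Juniper=11 → close Ashgrove (overflow 13)
  23÷3 = 7 each, +1 to first 2
Round 3: Dunmere=21 Hollowpine=16 Juniper=18 → close Dunmere (overflow 11)
  21÷2 = 10 each, +1 to first 1
Round 4: Hollowpine=27 Juniper=28 → close Juniper (overflow 16)
  28÷1 = 28 each, +1 to first 0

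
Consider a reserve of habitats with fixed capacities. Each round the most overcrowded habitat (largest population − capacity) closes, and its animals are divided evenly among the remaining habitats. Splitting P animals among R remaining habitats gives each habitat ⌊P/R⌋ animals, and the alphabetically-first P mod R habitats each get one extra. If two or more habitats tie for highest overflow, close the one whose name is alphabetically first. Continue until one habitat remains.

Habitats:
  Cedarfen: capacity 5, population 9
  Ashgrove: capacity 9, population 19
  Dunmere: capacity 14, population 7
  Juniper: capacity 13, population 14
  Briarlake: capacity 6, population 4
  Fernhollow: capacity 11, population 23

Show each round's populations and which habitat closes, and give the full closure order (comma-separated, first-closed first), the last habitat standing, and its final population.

Round 1: Ashgrove=19 Briarlake=4 Cedarfen=9 Dunmere=7 Fernhollow=23 Juniper=14 → close Fernhollow (overflow 12)
  23÷5 = 4 each, +1 to first 3
Round 2: Ashgrove=24 Briarlake=9 Cedarfen=14 Dunmere=11 Juniper=18 → close Ashgrove (overflow 15)
  24÷4 = 6 each, +1 to first 0
Round 3: Briarlake=15 Cedarfen=20 Dunmere=17 Juniper=24 → close Cedarfen (overflow 15)
  20÷3 = 6 each, +1 to first 2
Round 4: Briarlake=22 Dunmere=24 Juniper=30 → close Juniper (overflow 17)
  30÷2 = 15 each, +1 to first 0
Round 5: Briarlake=37 Dunmere=39 → close Briarlake (overflow 31)
  37÷1 = 37 each, +1 to first 0

Closure order: Fernhollow, Ashgrove, Cedarfen, Juniper, Briarlake
Last habitat: Dunmere with 76 animals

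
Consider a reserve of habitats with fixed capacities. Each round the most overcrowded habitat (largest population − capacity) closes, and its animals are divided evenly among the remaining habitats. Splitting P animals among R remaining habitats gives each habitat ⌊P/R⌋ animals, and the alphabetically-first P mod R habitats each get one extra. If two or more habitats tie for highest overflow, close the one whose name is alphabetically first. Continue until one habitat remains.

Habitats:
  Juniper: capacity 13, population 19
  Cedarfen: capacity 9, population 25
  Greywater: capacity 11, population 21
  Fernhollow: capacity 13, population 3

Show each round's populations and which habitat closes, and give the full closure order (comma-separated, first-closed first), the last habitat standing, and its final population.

Round 1: Cedarfen=25 Fernhollow=3 Greywater=21 Juniper=19 → close Cedarfen (overflow 16)
  25÷3 = 8 each, +1 to first 1
Round 2: Fernhollow=12 Greywater=29 Juniper=27 → close Greywater (overflow 18)
  29÷2 = 14 each, +1 to first 1
Round 3: Fernhollow=27 Juniper=41 → close Juniper (overflow 28)
  41÷1 = 41 each, +1 to first 0

Closure order: Cedarfen, Greywater, Juniper
Last habitat: Fernhollow with 68 animals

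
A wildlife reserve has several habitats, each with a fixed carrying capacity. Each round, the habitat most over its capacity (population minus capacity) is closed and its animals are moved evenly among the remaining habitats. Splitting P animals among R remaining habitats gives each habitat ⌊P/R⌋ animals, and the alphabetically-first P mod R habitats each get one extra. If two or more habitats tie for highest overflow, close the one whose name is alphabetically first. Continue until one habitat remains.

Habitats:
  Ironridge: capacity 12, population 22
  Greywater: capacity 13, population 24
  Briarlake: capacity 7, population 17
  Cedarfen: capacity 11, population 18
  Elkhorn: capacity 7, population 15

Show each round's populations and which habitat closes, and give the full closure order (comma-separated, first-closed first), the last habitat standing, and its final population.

Round 1: Briarlake=17 Cedarfen=18 Elkhorn=15 Greywater=24 Ironridge=22 → close Greywater (overflow 11)
  24÷4 = 6 each, +1 to first 0
Round 2: Briarlake=23 Cedarfen=24 Elkhorn=21 Ironridge=28 → close Briarlake (overflow 16)
  23÷3 = 7 each, +1 to first 2
Round 3: Cedarfen=32 Elkhorn=29 Ironridge=35 → close Ironridge (overflow 23)
  35÷2 = 17 each, +1 to first 1
Round 4: Cedarfen=50 Elkhorn=46 → close Cedarfen (overflow 39)
  50÷1 = 50 each, +1 to first 0

Closure order: Greywater, Briarlake, Ironridge, Cedarfen
Last habitat: Elkhorn with 96 animals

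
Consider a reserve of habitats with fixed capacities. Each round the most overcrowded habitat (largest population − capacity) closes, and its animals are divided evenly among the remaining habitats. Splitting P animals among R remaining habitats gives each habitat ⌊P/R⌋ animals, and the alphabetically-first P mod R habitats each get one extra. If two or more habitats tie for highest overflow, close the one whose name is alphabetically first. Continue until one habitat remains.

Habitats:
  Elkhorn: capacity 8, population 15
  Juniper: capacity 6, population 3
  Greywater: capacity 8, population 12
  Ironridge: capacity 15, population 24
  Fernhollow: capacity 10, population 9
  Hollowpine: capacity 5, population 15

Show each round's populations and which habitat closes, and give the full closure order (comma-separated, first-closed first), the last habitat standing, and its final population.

Round 1: Elkhorn=15 Fernhollow=9 Greywater=12 Hollowpine=15 Ironridge=24 Juniper=3 → close Hollowpine (overflow 10)
  15÷5 = 3 each, +1 to first 0
Round 2: Elkhorn=18 Fernhollow=12 Greywater=15 Ironridge=27 Juniper=6 → close Ironridge (overflow 12)
  27÷4 = 6 each, +1 to first 3
Round 3: Elkhorn=25 Fernhollow=19 Greywater=22 Juniper=12 → close Elkhorn (overflow 17)
  25÷3 = 8 each, +1 to first 1
Round 4: Fernhollow=28 Greywater=30 Juniper=20 → close Greywater (overflow 22)
  30÷2 = 15 each, +1 to first 0
Round 5: Fernhollow=43 Juniper=35 → close Fernhollow (overflow 33)
  43÷1 = 43 each, +1 to first 0

Closure order: Hollowpine, Ironridge, Elkhorn, Greywater, Fernhollow
Last habitat: Juniper with 78 animals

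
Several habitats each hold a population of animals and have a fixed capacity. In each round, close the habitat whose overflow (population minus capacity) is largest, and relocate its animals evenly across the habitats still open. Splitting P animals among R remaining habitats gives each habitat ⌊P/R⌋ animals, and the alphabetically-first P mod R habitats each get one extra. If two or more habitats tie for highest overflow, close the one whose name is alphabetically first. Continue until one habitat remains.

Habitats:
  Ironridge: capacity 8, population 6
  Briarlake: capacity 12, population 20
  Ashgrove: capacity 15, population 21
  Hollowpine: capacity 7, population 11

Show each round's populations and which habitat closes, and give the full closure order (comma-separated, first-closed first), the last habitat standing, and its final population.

Round 1: Ashgrove=21 Briarlake=20 Hollowpine=11 Ironridge=6 → close Briarlake (overflow 8)
  20÷3 = 6 each, +1 to first 2
Round 2: Ashgrove=28 Hollowpine=18 Ironridge=12 → close Ashgrove (overflow 13)
  28÷2 = 14 each, +1 to first 0
Round 3: Hollowpine=32 Ironridge=26 → close Hollowpine (overflow 25)
  32÷1 = 32 each, +1 to first 0

Closure order: Briarlake, Ashgrove, Hollowpine
Last habitat: Ironridge with 58 animals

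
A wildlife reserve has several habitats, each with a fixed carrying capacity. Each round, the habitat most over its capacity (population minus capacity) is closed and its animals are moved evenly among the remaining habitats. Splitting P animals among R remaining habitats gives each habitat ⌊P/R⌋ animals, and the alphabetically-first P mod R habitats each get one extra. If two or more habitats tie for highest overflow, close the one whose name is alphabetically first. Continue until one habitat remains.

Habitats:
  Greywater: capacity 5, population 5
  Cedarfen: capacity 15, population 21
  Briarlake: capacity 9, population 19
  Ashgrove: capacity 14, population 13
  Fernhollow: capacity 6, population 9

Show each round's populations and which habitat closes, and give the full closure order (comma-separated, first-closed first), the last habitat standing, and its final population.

Closure order: Briarlake, Cedarfen, Fernhollow, Ashgrove
Last habitat: Greywater with 67 animals

Round 1: Ashgrove=13 Briarlake=19 Cedarfen=21 Fernhollow=9 Greywater=5 → close Briarlake (overflow 10)
  19÷4 = 4 each, +1 to first 3
Round 2: Ashgrove=18 Cedarfen=26 Fernhollow=14 Greywater=9 → close Cedarfen (overflow 11)
  26÷3 = 8 each, +1 to first 2
Round 3: Ashgrove=27 Fernhollow=23 Greywater=17 → close Fernhollow (overflow 17)
  23÷2 = 11 each, +1 to first 1
Round 4: Ashgrove=39 Greywater=28 → close Ashgrove (overflow 25)
  39÷1 = 39 each, +1 to first 0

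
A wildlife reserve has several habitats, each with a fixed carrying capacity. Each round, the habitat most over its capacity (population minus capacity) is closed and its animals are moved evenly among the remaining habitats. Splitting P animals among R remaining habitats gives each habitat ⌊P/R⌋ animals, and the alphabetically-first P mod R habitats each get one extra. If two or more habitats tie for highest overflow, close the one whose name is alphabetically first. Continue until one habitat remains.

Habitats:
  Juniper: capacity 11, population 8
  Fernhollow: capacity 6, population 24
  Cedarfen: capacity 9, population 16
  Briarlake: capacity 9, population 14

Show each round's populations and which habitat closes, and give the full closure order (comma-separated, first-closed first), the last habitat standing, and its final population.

Closure order: Fernhollow, Cedarfen, Briarlake
Last habitat: Juniper with 62 animals

Round 1: Briarlake=14 Cedarfen=16 Fernhollow=24 Juniper=8 → close Fernhollow (overflow 18)
  24÷3 = 8 each, +1 to first 0
Round 2: Briarlake=22 Cedarfen=24 Juniper=16 → close Cedarfen (overflow 15)
  24÷2 = 12 each, +1 to first 0
Round 3: Briarlake=34 Juniper=28 → close Briarlake (overflow 25)
  34÷1 = 34 each, +1 to first 0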